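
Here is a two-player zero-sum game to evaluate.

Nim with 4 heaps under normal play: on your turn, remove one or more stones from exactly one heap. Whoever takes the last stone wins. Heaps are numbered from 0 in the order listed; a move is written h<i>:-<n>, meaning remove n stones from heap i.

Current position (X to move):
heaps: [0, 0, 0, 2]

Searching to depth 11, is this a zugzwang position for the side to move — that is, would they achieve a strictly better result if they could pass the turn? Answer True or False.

p1 X@[(0,0,0,2)]: h3:-1[(0,0,0,1)]-1 h3:-2[(0,0,0,0)]+1*
p2 O@[(0,0,0,0)] terminal -1; root [(0,0,0,2)] d11
if X skipped the turn, O would face:
~ p1 O@[(0,0,0,2)]: h3:-1[(0,0,0,1)]-1 h3:-2[(0,0,0,0)]+1*
~ p2 X@[(0,0,0,0)] terminal -1; root [(0,0,0,2)] d11
compare (X): move=+1 vs pass=-1

zugzwang((0,0,0,2), X) = False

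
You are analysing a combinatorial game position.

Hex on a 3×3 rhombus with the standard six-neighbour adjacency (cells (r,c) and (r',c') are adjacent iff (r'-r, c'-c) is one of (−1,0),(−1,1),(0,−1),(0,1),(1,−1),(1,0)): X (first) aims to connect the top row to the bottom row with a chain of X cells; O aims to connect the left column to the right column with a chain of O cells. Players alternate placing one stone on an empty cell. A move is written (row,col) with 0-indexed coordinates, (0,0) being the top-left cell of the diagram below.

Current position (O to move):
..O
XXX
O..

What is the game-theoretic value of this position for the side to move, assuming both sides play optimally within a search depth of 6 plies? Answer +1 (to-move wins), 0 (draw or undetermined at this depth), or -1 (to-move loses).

p1 O@[..O/XXX/O..]: (0,0)[O.O/XXX/O..]-1* (0,1)[.OO/XXX/O..]-1 (2,1)[..O/XXX/OO.]-1 (2,2)[..O/XXX/O.O]-1
p2 X@[O.O/XXX/O..]: (0,1)[OXO/XXX/O..]+1* (2,1)[O.O/XXX/OX.]-1 (2,2)[O.O/XXX/O.X]-1
p3 O@[OXO/XXX/O..]: (2,1)[OXO/XXX/OO.]-1* (2,2)[OXO/XXX/O.O]-1
p4 X@[OXO/XXX/OO.]: (2,2)[OXO/XXX/OOX]+1*
p5 O@[OXO/XXX/OOX] terminal -1; root [..O/XXX/O..] d6

value(..O/XXX/O.., O) = -1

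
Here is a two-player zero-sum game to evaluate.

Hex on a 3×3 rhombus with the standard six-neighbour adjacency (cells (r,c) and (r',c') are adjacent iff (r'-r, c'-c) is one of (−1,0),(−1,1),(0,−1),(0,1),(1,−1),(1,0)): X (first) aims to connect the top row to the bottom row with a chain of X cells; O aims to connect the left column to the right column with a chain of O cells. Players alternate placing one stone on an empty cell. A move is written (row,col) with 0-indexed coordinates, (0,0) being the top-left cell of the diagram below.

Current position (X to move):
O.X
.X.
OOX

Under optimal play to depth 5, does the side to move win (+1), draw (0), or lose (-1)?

value(O.X/.X./OOX, X) = +1

[O.X/.X./OOX] X move#1: (0,1):-1/OXX/.X./OOX, (1,0):-1/O.X/XX./OOX, (1,2):+1/O.X/.XX/OOX*
[O.X/.XX/OOX] end (terminal -1, O#2); searched O.X/.X./OOX to 5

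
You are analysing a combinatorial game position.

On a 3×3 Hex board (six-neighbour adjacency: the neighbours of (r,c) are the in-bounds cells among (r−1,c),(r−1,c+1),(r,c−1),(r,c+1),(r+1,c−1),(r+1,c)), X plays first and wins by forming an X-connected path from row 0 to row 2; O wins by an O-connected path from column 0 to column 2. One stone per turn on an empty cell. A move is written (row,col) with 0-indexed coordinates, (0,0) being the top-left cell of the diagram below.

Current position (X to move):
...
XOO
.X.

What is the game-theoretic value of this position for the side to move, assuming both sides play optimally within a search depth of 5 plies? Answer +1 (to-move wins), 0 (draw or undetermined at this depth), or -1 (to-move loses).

value(.../XOO/.X., X) = +1

[.../XOO/.X.] X move#1: (0,0):-1/X../XOO/.X., (0,1):-1/.X./XOO/.X., (0,2):-1/..X/XOO/.X., (2,0):+1/.../XOO/XX.*, (2,2):-1/.../XOO/.XX
[.../XOO/XX.] O move#2: (0,0):-1/O../XOO/XX.*, (0,1):-1/.O./XOO/XX., (0,2):-1/..O/XOO/XX., (2,2):-1/.../XOO/XXO
[O../XOO/XX.] X move#3: (0,1):+1/OX./XOO/XX.*, (0,2):-1/O.X/XOO/XX., (2,2):-1/O../XOO/XXX
[OX./XOO/XX.] end (terminal -1, O#4); searched .../XOO/.X. to 5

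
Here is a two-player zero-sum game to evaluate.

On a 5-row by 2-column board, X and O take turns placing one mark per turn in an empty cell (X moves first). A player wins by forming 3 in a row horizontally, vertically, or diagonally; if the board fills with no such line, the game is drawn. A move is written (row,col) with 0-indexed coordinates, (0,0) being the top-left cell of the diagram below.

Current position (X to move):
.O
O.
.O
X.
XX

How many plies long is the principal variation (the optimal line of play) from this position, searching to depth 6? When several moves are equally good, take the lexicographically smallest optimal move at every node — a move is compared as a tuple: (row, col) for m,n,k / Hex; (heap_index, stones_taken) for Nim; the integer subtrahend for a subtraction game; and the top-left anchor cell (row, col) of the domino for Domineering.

PV length from [.O/O./.O/X./XX]: 1 ply

p1 X@[.O/O./.O/X./XX]: (0,0)[XO/O./.O/X./XX]-1 (1,1)[.O/OX/.O/X./XX]+0 (2,0)[.O/O./XO/X./XX]+1* (3,1)[.O/O./.O/XX/XX]-1
p2 O@[.O/O./XO/X./XX] terminal -1; root [.O/O./.O/X./XX] d6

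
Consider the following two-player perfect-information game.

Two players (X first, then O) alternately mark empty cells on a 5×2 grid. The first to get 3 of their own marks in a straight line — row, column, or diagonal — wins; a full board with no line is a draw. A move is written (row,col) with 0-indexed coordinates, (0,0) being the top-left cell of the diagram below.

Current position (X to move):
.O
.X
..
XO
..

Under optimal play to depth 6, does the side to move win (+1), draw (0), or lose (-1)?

value(.O/.X/../XO/.., X) = +1

ply 1, X at .O/.X/../XO/.. | (0,0)=+0→XO/.X/../XO/..; (1,0)=+0→.O/XX/../XO/..; (2,0)=+1→.O/.X/X./XO/..*; (2,1)=+0→.O/.X/.X/XO/..; (4,0)=+0→.O/.X/../XO/X.; (4,1)=+0→.O/.X/../XO/.X
ply 2, O at .O/.X/X./XO/.. | (0,0)=-1→OO/.X/X./XO/..*; (1,0)=-1→.O/OX/X./XO/..; (2,1)=-1→.O/.X/XO/XO/..; (4,0)=-1→.O/.X/X./XO/O.; (4,1)=-1→.O/.X/X./XO/.O
ply 3, X at OO/.X/X./XO/.. | (1,0)=+1→OO/XX/X./XO/..*; (2,1)=+1→OO/.X/XX/XO/..; (4,0)=+1→OO/.X/X./XO/X.; (4,1)=+1→OO/.X/X./XO/.X
ply 4: OO/XX/X./XO/.. is terminal -1 (O); from .O/.X/../XO/.. depth 6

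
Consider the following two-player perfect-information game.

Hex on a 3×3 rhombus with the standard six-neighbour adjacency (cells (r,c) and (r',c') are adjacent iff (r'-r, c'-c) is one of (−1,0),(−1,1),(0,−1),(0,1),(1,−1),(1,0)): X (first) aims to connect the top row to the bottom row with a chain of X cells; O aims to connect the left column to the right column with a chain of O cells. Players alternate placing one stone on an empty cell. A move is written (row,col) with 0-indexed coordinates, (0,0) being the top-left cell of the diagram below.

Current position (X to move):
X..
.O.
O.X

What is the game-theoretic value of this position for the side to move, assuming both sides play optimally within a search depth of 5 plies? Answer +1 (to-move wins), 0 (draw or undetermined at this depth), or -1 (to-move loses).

value(X../.O./O.X, X) = -1

p1 X@[X../.O./O.X]: (0,1)[XX./.O./O.X]-1* (0,2)[X.X/.O./O.X]-1 (1,0)[X../XO./O.X]-1 (1,2)[X../.OX/O.X]-1 (2,1)[X../.O./OXX]-1
p2 O@[XX./.O./O.X]: (0,2)[XXO/.O./O.X]+1* (1,0)[XX./OO./O.X]+1 (1,2)[XX./.OO/O.X]+1 (2,1)[XX./.O./OOX]+1
p3 X@[XXO/.O./O.X] terminal -1; root [X../.O./O.X] d5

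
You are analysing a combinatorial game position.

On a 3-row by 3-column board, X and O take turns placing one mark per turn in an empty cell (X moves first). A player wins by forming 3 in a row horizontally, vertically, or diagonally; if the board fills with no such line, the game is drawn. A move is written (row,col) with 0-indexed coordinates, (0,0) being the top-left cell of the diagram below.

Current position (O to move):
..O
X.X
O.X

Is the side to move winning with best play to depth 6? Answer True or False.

O winning at [..O/X.X/O.X]: True

p1 O@[..O/X.X/O.X]: (0,0)[O.O/X.X/O.X]-1 (0,1)[.OO/X.X/O.X]-1 (1,1)[..O/XOX/O.X]+1* (2,1)[..O/X.X/OOX]-1
p2 X@[..O/XOX/O.X] terminal -1; root [..O/X.X/O.X] d6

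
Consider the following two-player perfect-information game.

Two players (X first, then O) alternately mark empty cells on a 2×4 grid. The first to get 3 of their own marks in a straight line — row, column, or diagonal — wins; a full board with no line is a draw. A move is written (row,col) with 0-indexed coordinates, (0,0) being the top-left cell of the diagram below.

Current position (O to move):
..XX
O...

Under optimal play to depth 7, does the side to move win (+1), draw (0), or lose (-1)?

value(..XX/O..., O) = 0

ply 1, O at ..XX/O... | (0,0)=-1→O.XX/O...; (0,1)=+0→.OXX/O...*; (1,1)=-1→..XX/OO..; (1,2)=-1→..XX/O.O.; (1,3)=-1→..XX/O..O
ply 2, X at .OXX/O... | (0,0)=+0→XOXX/O...*; (1,1)=+0→.OXX/OX..; (1,2)=+0→.OXX/O.X.; (1,3)=+0→.OXX/O..X
ply 3, O at XOXX/O... | (1,1)=+0→XOXX/OO..*; (1,2)=+0→XOXX/O.O.; (1,3)=+0→XOXX/O..O
ply 4, X at XOXX/OO.. | (1,2)=+0→XOXX/OOX.*; (1,3)=-1→XOXX/OO.X
ply 5, O at XOXX/OOX. | (1,3)=+0→XOXX/OOXO*
ply 6: XOXX/OOXO is terminal +0 (X); from ..XX/O... depth 7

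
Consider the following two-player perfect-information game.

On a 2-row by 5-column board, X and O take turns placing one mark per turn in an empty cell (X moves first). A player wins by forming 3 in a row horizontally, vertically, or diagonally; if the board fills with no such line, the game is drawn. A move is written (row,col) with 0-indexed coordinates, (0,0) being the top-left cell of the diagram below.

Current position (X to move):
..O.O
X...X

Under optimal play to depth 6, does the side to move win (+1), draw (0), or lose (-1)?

p1 X@[..O.O/X...X]: (0,0)[X.O.O/X...X]-1 (0,1)[.XO.O/X...X]-1 (0,3)[..OXO/X...X]+0* (1,1)[..O.O/XX..X]-1 (1,2)[..O.O/X.X.X]-1 (1,3)[..O.O/X..XX]-1
p2 O@[..OXO/X...X]: (0,0)[O.OXO/X...X]+0* (0,1)[.OOXO/X...X]+0 (1,1)[..OXO/XO..X]+0 (1,2)[..OXO/X.O.X]+0 (1,3)[..OXO/X..OX]+0
p3 X@[O.OXO/X...X]: (0,1)[OXOXO/X...X]+0* (1,1)[O.OXO/XX..X]-1 (1,2)[O.OXO/X.X.X]-1 (1,3)[O.OXO/X..XX]-1
p4 O@[OXOXO/X...X]: (1,1)[OXOXO/XO..X]+0* (1,2)[OXOXO/X.O.X]+0 (1,3)[OXOXO/X..OX]+0
p5 X@[OXOXO/XO..X]: (1,2)[OXOXO/XOX.X]+0* (1,3)[OXOXO/XO.XX]+0
p6 O@[OXOXO/XOX.X]: (1,3)[OXOXO/XOXOX]+0*
p7 X@[OXOXO/XOXOX] terminal +0; root [..O.O/X...X] d6

value(..O.O/X...X, X) = 0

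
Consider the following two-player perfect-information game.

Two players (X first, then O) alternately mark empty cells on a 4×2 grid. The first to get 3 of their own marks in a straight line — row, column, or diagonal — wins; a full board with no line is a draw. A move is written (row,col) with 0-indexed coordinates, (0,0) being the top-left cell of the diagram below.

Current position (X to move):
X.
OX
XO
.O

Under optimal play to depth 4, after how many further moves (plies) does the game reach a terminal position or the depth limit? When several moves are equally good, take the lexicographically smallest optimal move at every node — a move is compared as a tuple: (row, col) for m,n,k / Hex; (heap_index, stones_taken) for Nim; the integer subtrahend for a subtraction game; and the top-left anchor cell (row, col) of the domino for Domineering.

p1 X@[X./OX/XO/.O]: (0,1)[XX/OX/XO/.O]+0* (3,0)[X./OX/XO/XO]+0
p2 O@[XX/OX/XO/.O]: (3,0)[XX/OX/XO/OO]+0*
p3 X@[XX/OX/XO/OO] terminal +0; root [X./OX/XO/.O] d4

PV length from [X./OX/XO/.O]: 2 plies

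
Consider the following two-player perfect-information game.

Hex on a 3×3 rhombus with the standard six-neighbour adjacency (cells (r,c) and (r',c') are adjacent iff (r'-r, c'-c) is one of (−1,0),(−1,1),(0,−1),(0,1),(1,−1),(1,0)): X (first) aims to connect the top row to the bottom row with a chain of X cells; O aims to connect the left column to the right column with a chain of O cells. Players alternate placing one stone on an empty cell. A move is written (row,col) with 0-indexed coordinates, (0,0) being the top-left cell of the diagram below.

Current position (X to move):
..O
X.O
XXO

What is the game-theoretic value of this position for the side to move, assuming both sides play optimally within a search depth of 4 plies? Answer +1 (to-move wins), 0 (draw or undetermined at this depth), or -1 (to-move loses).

value(..O/X.O/XXO, X) = +1

ply 1, X at ..O/X.O/XXO | (0,0)=+1→X.O/X.O/XXO*; (0,1)=+1→.XO/X.O/XXO; (1,1)=+1→..O/XXO/XXO
ply 2: X.O/X.O/XXO is terminal -1 (O); from ..O/X.O/XXO depth 4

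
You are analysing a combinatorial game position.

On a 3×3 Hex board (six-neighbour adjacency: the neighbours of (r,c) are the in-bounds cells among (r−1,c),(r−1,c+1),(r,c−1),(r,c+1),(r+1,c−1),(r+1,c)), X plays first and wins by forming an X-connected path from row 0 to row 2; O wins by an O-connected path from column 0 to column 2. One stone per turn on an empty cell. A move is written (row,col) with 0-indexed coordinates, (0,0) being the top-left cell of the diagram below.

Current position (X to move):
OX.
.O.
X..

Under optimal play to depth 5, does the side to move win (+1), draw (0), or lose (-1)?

ply 1, X at OX./.O./X.. | (0,2)=+1→OXX/.O./X..*; (1,0)=+1→OX./XO./X..; (1,2)=+1→OX./.OX/X..; (2,1)=-1→OX./.O./XX.; (2,2)=-1→OX./.O./X.X
ply 2, O at OXX/.O./X.. | (1,0)=-1→OXX/OO./X..*; (1,2)=-1→OXX/.OO/X..; (2,1)=-1→OXX/.O./XO.; (2,2)=-1→OXX/.O./X.O
ply 3, X at OXX/OO./X.. | (1,2)=+1→OXX/OOX/X..*; (2,1)=-1→OXX/OO./XX.; (2,2)=-1→OXX/OO./X.X
ply 4, O at OXX/OOX/X.. | (2,1)=-1→OXX/OOX/XO.*; (2,2)=-1→OXX/OOX/X.O
ply 5, X at OXX/OOX/XO. | (2,2)=+1→OXX/OOX/XOX*
ply 6: OXX/OOX/XOX is terminal -1 (O); from OX./.O./X.. depth 5

value(OX./.O./X.., X) = +1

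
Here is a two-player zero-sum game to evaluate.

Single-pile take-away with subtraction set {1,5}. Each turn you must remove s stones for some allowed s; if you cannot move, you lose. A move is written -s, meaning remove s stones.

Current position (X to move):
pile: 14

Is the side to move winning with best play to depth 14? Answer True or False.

X winning at [14]: False

ply 1, X at 14 | -1=-1→13*; -5=-1→9
ply 2, O at 13 | -1=+1→12*; -5=+1→8
ply 3, X at 12 | -1=-1→11*; -5=-1→7
ply 4, O at 11 | -1=+1→10*; -5=+1→6
ply 5, X at 10 | -1=-1→9*; -5=-1→5
ply 6, O at 9 | -1=+1→8*; -5=+1→4
ply 7, X at 8 | -1=-1→7*; -5=-1→3
ply 8, O at 7 | -1=+1→6*; -5=+1→2
ply 9, X at 6 | -1=-1→5*; -5=-1→1
ply 10, O at 5 | -1=+1→4*; -5=+1→0
ply 11, X at 4 | -1=-1→3*
ply 12, O at 3 | -1=+1→2*
ply 13, X at 2 | -1=-1→1*
ply 14, O at 1 | -1=+1→0*
ply 15: 0 is terminal -1 (X); from 14 depth 14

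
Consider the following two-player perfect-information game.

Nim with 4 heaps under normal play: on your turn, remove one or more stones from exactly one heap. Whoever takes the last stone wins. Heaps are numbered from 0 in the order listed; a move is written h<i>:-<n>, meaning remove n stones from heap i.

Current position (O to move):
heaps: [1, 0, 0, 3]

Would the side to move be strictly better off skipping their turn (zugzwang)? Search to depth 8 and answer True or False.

zugzwang((1,0,0,3), O) = False

p1 O@[(1,0,0,3)]: h0:-1[(0,0,0,3)]-1 h3:-1[(1,0,0,2)]-1 h3:-2[(1,0,0,1)]+1* h3:-3[(1,0,0,0)]-1
p2 X@[(1,0,0,1)]: h0:-1[(0,0,0,1)]-1* h3:-1[(1,0,0,0)]-1
p3 O@[(0,0,0,1)]: h3:-1[(0,0,0,0)]+1*
p4 X@[(0,0,0,0)] terminal -1; root [(1,0,0,3)] d8
pass branch (X moves first from the same position):
  | p1 X@[(1,0,0,3)]: h0:-1[(0,0,0,3)]-1 h3:-1[(1,0,0,2)]-1 h3:-2[(1,0,0,1)]+1* h3:-3[(1,0,0,0)]-1
  | p2 O@[(1,0,0,1)]: h0:-1[(0,0,0,1)]-1* h3:-1[(1,0,0,0)]-1
  | p3 X@[(0,0,0,1)]: h3:-1[(0,0,0,0)]+1*
  | p4 O@[(0,0,0,0)] terminal -1; root [(1,0,0,3)] d8
O moving scores +1; O passing scores -1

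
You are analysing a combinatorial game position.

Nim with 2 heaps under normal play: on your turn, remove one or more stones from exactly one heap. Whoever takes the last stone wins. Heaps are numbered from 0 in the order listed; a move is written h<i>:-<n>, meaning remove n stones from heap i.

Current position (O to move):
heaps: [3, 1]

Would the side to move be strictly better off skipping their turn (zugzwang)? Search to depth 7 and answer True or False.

zugzwang((3,1), O) = False

p1 O@[(3,1)]: h0:-1[(2,1)]-1 h0:-2[(1,1)]+1* h0:-3[(0,1)]-1 h1:-1[(3,0)]-1
p2 X@[(1,1)]: h0:-1[(0,1)]-1* h1:-1[(1,0)]-1
p3 O@[(0,1)]: h1:-1[(0,0)]+1*
p4 X@[(0,0)] terminal -1; root [(3,1)] d7
pass branch (X moves first from the same position):
  | p1 X@[(3,1)]: h0:-1[(2,1)]-1 h0:-2[(1,1)]+1* h0:-3[(0,1)]-1 h1:-1[(3,0)]-1
  | p2 O@[(1,1)]: h0:-1[(0,1)]-1* h1:-1[(1,0)]-1
  | p3 X@[(0,1)]: h1:-1[(0,0)]+1*
  | p4 O@[(0,0)] terminal -1; root [(3,1)] d7
O moving scores +1; O passing scores -1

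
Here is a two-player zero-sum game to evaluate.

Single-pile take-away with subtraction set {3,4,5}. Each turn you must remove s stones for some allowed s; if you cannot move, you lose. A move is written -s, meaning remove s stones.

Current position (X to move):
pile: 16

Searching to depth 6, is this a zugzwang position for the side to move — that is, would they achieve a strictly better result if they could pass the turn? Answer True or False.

[16] X move#1: -3:-1/13*, -4:-1/12, -5:-1/11
[13] O move#2: -3:+1/10*, -4:+1/9, -5:+1/8
[10] X move#3: -3:-1/7*, -4:-1/6, -5:-1/5
[7] O move#4: -3:-1/4, -4:-1/3, -5:+1/2*
[2] end (terminal -1, X#5); searched 16 to 6
suppose X passes — search the same position with O to move:
pass> [16] O move#1: -3:-1/13*, -4:-1/12, -5:-1/11
pass> [13] X move#2: -3:+1/10*, -4:+1/9, -5:+1/8
pass> [10] O move#3: -3:-1/7*, -4:-1/6, -5:-1/5
pass> [7] X move#4: -3:-1/4, -4:-1/3, -5:+1/2*
pass> [2] end (terminal -1, O#5); searched 16 to 6
for X: play -1, pass +1

zugzwang(16, X) = True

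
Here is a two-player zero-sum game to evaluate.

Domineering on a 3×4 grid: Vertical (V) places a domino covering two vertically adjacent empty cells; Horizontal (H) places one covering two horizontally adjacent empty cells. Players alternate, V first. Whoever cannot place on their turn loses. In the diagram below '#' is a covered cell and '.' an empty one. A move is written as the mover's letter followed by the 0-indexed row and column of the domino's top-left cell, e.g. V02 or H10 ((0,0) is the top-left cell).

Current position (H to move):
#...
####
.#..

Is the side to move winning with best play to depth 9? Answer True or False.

H winning at [#.../####/.#..]: True

ply 1, H at #.../####/.#.. | H01=+1→###./####/.#..*; H02=+1→#.##/####/.#..; H22=+1→#.../####/.###
ply 2: ###./####/.#.. is terminal -1 (V); from #.../####/.#.. depth 9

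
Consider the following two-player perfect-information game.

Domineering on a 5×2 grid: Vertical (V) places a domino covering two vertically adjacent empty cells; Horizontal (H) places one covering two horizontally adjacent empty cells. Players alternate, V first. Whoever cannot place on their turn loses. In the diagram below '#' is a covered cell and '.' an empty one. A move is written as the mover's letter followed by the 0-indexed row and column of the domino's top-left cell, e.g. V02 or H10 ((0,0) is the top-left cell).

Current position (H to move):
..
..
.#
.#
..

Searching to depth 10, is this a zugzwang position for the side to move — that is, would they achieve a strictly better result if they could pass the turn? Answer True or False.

ply 1, H at ../../.#/.#/.. | H00=+1→##/../.#/.#/..*; H10=+1→../##/.#/.#/..; H40=-1→../../.#/.#/##
ply 2, V at ##/../.#/.#/.. | V10=-1→##/#./##/.#/..*; V20=-1→##/../##/##/..; V30=-1→##/../.#/##/#.
ply 3, H at ##/#./##/.#/.. | H40=+1→##/#./##/.#/##*
ply 4: ##/#./##/.#/## is terminal -1 (V); from ../../.#/.#/.. depth 10
pass branch (V moves first from the same position):
  | ply 1, V at ../../.#/.#/.. | V00=+1→#./#./.#/.#/..*; V01=+1→.#/.#/.#/.#/..; V10=+1→../#./##/.#/..; V20=-1→../../##/##/..; V30=-1→../../.#/##/#.
  | ply 2, H at #./#./.#/.#/.. | H40=-1→#./#./.#/.#/##*
  | ply 3, V at #./#./.#/.#/## | V01=+1→##/##/.#/.#/##*; V20=+1→#./#./##/##/##
  | ply 4: ##/##/.#/.#/## is terminal -1 (H); from ../../.#/.#/.. depth 10
H moving scores +1; H passing scores -1

zugzwang(../../.#/.#/.., H) = False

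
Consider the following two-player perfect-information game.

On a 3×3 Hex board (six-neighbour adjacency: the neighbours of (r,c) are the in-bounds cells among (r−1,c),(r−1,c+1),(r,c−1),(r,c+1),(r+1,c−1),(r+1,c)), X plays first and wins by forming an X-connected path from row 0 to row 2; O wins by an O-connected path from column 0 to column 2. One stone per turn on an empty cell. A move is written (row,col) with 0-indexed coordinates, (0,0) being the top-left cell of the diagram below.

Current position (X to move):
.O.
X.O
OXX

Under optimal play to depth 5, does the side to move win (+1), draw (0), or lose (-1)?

[.O./X.O/OXX] X move#1: (0,0):-1/XO./X.O/OXX, (0,2):-1/.OX/X.O/OXX, (1,1):+1/.O./XXO/OXX*
[.O./XXO/OXX] O move#2: (0,0):-1/OO./XXO/OXX*, (0,2):-1/.OO/XXO/OXX
[OO./XXO/OXX] X move#3: (0,2):+1/OOX/XXO/OXX*
[OOX/XXO/OXX] end (terminal -1, O#4); searched .O./X.O/OXX to 5

value(.O./X.O/OXX, X) = +1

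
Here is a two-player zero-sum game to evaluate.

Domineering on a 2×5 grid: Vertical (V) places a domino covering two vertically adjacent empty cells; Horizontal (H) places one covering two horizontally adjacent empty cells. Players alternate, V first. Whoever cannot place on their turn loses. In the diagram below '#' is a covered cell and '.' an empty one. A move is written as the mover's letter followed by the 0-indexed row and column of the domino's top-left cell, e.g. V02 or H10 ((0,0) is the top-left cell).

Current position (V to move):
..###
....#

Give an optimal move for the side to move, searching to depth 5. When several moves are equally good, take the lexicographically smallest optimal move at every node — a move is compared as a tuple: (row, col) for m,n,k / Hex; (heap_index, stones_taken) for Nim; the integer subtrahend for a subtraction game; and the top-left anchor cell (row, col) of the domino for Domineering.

V's best at [..###/....#]: V01

ply 1, V at ..###/....# | V00=-1→#.###/#...#; V01=+1→.####/.#..#*
ply 2, H at .####/.#..# | H12=-1→.####/.####*
ply 3, V at .####/.#### | V00=+1→#####/#####*
ply 4: #####/##### is terminal -1 (H); from ..###/....# depth 5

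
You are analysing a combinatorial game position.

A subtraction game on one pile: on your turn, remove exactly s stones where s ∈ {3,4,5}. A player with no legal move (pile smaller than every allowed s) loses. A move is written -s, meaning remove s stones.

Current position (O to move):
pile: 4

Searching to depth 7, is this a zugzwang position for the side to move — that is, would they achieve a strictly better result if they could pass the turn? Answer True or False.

p1 O@[4]: -3[1]+1* -4[0]+1
p2 X@[1] terminal -1; root [4] d7
suppose O passes — search the same position with X to move:
pass> p1 X@[4]: -3[1]+1* -4[0]+1
pass> p2 O@[1] terminal -1; root [4] d7
for O: play +1, pass -1

zugzwang(4, O) = False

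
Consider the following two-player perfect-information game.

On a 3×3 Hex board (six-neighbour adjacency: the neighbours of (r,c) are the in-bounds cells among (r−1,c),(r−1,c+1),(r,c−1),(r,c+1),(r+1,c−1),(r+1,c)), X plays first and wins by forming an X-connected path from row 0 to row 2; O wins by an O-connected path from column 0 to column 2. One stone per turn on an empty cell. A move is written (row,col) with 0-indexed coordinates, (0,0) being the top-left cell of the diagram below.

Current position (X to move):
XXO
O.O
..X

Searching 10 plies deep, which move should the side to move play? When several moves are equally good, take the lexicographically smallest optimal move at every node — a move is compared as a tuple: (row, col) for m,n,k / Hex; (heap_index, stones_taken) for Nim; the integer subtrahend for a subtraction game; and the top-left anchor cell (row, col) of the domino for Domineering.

[XXO/O.O/..X] X move#1: (1,1):+1/XXO/OXO/..X*, (2,0):-1/XXO/O.O/X.X, (2,1):-1/XXO/O.O/.XX
[XXO/OXO/..X] O move#2: (2,0):-1/XXO/OXO/O.X*, (2,1):-1/XXO/OXO/.OX
[XXO/OXO/O.X] X move#3: (2,1):+1/XXO/OXO/OXX*
[XXO/OXO/OXX] end (terminal -1, O#4); searched XXO/O.O/..X to 10

X's best at [XXO/O.O/..X]: (1,1)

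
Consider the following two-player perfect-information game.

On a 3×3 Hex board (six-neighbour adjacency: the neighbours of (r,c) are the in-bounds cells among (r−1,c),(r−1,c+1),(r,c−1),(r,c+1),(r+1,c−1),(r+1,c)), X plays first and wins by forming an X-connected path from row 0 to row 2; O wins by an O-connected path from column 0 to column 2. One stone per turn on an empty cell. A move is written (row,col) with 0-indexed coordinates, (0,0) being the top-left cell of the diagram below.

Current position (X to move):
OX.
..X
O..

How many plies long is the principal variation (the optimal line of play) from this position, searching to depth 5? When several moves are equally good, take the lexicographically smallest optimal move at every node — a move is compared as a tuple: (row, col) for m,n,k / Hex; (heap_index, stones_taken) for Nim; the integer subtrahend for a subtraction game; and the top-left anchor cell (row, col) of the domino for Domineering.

PV length from [OX./..X/O..]: 5 plies

[OX./..X/O..] X move#1: (0,2):+1/OXX/..X/O..*, (1,0):+1/OX./X.X/O.., (1,1):+1/OX./.XX/O.., (2,1):+1/OX./..X/OX., (2,2):+1/OX./..X/O.X
[OXX/..X/O..] O move#2: (1,0):-1/OXX/O.X/O..*, (1,1):-1/OXX/.OX/O.., (2,1):-1/OXX/..X/OO., (2,2):-1/OXX/..X/O.O
[OXX/O.X/O..] X move#3: (1,1):+1/OXX/OXX/O..*, (2,1):+1/OXX/O.X/OX., (2,2):+1/OXX/O.X/O.X
[OXX/OXX/O..] O move#4: (2,1):-1/OXX/OXX/OO.*, (2,2):-1/OXX/OXX/O.O
[OXX/OXX/OO.] X move#5: (2,2):+1/OXX/OXX/OOX*
[OXX/OXX/OOX] end (terminal -1, O#6); searched OX./..X/O.. to 5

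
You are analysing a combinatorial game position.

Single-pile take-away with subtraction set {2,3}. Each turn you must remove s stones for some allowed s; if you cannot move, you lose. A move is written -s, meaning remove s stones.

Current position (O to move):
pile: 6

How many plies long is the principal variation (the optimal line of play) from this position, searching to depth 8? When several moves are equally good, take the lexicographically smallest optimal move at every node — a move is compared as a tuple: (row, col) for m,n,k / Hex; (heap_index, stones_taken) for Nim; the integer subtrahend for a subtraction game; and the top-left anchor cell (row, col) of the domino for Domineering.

PV length from [6]: 2 plies

ply 1, O at 6 | -2=-1→4*; -3=-1→3
ply 2, X at 4 | -2=-1→2; -3=+1→1*
ply 3: 1 is terminal -1 (O); from 6 depth 8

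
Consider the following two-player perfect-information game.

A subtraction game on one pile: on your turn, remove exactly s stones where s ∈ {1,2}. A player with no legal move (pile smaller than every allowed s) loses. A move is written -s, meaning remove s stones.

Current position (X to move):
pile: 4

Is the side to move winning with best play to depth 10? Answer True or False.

p1 X@[4]: -1[3]+1* -2[2]-1
p2 O@[3]: -1[2]-1* -2[1]-1
p3 X@[2]: -1[1]-1 -2[0]+1*
p4 O@[0] terminal -1; root [4] d10

X winning at [4]: True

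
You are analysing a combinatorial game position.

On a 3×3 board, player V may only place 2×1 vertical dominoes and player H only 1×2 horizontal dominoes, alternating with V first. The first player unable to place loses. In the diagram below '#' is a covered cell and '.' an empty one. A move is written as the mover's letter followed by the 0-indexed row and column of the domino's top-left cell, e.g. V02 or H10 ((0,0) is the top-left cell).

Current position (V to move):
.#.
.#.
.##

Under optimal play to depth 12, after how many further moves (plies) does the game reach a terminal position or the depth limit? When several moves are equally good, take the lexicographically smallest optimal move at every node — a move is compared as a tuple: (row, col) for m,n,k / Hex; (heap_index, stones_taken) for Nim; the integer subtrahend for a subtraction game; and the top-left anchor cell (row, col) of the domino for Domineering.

PV length from [.#./.#./.##]: 1 ply

p1 V@[.#./.#./.##]: V00[##./##./.##]+1* V02[.##/.##/.##]+1 V10[.#./##./###]+1
p2 H@[##./##./.##] terminal -1; root [.#./.#./.##] d12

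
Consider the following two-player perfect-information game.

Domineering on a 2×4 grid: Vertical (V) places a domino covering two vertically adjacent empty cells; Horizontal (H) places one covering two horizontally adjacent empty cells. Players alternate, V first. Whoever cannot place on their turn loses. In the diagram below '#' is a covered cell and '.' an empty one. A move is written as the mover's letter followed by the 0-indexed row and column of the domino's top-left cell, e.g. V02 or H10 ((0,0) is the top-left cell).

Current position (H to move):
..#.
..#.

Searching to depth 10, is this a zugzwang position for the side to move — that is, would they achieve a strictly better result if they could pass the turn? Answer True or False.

p1 H@[..#./..#.]: H00[###./..#.]+1* H10[..#./###.]+1
p2 V@[###./..#.]: V03[####/..##]-1*
p3 H@[####/..##]: H10[####/####]+1*
p4 V@[####/####] terminal -1; root [..#./..#.] d10
suppose H passes — search the same position with V to move:
pass> p1 V@[..#./..#.]: V00[#.#./#.#.]+1* V01[.##./.##.]+1 V03[..##/..##]-1
pass> p2 H@[#.#./#.#.] terminal -1; root [..#./..#.] d10
for H: play +1, pass -1

zugzwang(..#./..#., H) = False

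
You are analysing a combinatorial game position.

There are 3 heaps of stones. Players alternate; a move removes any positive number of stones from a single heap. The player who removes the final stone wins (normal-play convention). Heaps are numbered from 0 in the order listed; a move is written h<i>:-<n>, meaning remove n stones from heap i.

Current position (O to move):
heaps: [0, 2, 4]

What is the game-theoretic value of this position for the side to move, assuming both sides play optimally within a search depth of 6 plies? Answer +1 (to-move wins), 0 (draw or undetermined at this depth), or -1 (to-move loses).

value((0,2,4), O) = +1

ply 1, O at (0,2,4) | h1:-1=-1→(0,1,4); h1:-2=-1→(0,0,4); h2:-1=-1→(0,2,3); h2:-2=+1→(0,2,2)*; h2:-3=-1→(0,2,1); h2:-4=-1→(0,2,0)
ply 2, X at (0,2,2) | h1:-1=-1→(0,1,2)*; h1:-2=-1→(0,0,2); h2:-1=-1→(0,2,1); h2:-2=-1→(0,2,0)
ply 3, O at (0,1,2) | h1:-1=-1→(0,0,2); h2:-1=+1→(0,1,1)*; h2:-2=-1→(0,1,0)
ply 4, X at (0,1,1) | h1:-1=-1→(0,0,1)*; h2:-1=-1→(0,1,0)
ply 5, O at (0,0,1) | h2:-1=+1→(0,0,0)*
ply 6: (0,0,0) is terminal -1 (X); from (0,2,4) depth 6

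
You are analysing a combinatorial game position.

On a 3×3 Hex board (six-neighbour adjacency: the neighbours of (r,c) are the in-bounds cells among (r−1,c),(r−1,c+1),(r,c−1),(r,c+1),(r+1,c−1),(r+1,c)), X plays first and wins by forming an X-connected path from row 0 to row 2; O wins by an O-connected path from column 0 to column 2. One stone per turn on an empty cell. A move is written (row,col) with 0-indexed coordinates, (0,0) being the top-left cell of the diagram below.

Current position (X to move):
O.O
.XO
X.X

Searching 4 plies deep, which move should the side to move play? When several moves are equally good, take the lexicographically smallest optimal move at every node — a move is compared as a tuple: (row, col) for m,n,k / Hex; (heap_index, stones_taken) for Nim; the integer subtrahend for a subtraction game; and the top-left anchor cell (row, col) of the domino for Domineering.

X's best at [O.O/.XO/X.X]: (0,1)

p1 X@[O.O/.XO/X.X]: (0,1)[OXO/.XO/X.X]+1* (1,0)[O.O/XXO/X.X]-1 (2,1)[O.O/.XO/XXX]-1
p2 O@[OXO/.XO/X.X] terminal -1; root [O.O/.XO/X.X] d4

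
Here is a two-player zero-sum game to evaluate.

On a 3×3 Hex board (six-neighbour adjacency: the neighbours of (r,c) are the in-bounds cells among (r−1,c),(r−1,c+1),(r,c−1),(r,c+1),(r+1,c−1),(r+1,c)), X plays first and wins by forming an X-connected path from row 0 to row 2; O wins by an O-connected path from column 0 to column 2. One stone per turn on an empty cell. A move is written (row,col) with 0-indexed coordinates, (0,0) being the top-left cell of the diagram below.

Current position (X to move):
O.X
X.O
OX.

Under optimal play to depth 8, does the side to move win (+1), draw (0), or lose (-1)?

value(O.X/X.O/OX., X) = +1

[O.X/X.O/OX.] X move#1: (0,1):-1/OXX/X.O/OX., (1,1):+1/O.X/XXO/OX.*, (2,2):-1/O.X/X.O/OXX
[O.X/XXO/OX.] end (terminal -1, O#2); searched O.X/X.O/OX. to 8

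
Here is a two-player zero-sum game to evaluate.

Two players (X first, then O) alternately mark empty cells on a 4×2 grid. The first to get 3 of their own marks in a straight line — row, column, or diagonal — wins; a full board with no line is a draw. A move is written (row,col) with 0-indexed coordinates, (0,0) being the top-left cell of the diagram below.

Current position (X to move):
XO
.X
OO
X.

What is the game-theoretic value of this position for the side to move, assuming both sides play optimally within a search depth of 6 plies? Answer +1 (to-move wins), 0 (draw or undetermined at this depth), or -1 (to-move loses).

p1 X@[XO/.X/OO/X.]: (1,0)[XO/XX/OO/X.]+0* (3,1)[XO/.X/OO/XX]+0
p2 O@[XO/XX/OO/X.]: (3,1)[XO/XX/OO/XO]+0*
p3 X@[XO/XX/OO/XO] terminal +0; root [XO/.X/OO/X.] d6

value(XO/.X/OO/X., X) = 0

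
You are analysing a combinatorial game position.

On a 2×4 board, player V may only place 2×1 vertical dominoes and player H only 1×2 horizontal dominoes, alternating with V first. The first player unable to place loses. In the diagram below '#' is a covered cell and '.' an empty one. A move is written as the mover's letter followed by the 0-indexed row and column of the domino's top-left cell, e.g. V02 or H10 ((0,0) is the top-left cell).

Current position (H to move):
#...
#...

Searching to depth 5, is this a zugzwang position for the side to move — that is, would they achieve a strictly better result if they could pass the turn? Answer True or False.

zugzwang(#.../#..., H) = False

ply 1, H at #.../#... | H01=+1→###./#...*; H02=+1→#.##/#...; H11=+1→#.../###.; H12=+1→#.../#.##
ply 2, V at ###./#... | V03=-1→####/#..#*
ply 3, H at ####/#..# | H11=+1→####/####*
ply 4: ####/#### is terminal -1 (V); from #.../#... depth 5
pass branch (V moves first from the same position):
  | ply 1, V at #.../#... | V01=-1→##../##..; V02=+1→#.#./#.#.*; V03=-1→#..#/#..#
  | ply 2: #.#./#.#. is terminal -1 (H); from #.../#... depth 5
H moving scores +1; H passing scores -1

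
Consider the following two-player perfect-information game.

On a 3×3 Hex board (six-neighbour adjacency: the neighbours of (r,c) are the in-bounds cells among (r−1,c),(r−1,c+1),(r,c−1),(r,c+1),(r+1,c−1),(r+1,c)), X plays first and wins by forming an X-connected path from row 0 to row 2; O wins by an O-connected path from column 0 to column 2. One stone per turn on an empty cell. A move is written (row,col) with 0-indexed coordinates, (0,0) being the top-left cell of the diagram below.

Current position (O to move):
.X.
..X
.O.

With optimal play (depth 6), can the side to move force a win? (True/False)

O winning at [.X./..X/.O.]: True

p1 O@[.X./..X/.O.]: (0,0)[OX./..X/.O.]-1 (0,2)[.XO/..X/.O.]-1 (1,0)[.X./O.X/.O.]-1 (1,1)[.X./.OX/.O.]+1* (2,0)[.X./..X/OO.]-1 (2,2)[.X./..X/.OO]-1
p2 X@[.X./.OX/.O.]: (0,0)[XX./.OX/.O.]-1* (0,2)[.XX/.OX/.O.]-1 (1,0)[.X./XOX/.O.]-1 (2,0)[.X./.OX/XO.]-1 (2,2)[.X./.OX/.OX]-1
p3 O@[XX./.OX/.O.]: (0,2)[XXO/.OX/.O.]+1* (1,0)[XX./OOX/.O.]+1 (2,0)[XX./.OX/OO.]+1 (2,2)[XX./.OX/.OO]+1
p4 X@[XXO/.OX/.O.]: (1,0)[XXO/XOX/.O.]-1* (2,0)[XXO/.OX/XO.]-1 (2,2)[XXO/.OX/.OX]-1
p5 O@[XXO/XOX/.O.]: (2,0)[XXO/XOX/OO.]+1* (2,2)[XXO/XOX/.OO]-1
p6 X@[XXO/XOX/OO.] terminal -1; root [.X./..X/.O.] d6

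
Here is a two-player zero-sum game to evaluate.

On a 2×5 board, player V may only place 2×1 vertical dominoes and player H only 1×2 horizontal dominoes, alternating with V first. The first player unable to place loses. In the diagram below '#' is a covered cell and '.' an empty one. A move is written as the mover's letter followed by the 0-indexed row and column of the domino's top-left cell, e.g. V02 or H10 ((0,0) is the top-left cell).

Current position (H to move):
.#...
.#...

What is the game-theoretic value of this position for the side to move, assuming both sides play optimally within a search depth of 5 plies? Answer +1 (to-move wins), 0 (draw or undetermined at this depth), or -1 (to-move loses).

value(.#.../.#..., H) = -1

ply 1, H at .#.../.#... | H02=-1→.###./.#...*; H03=-1→.#.##/.#...; H12=-1→.#.../.###.; H13=-1→.#.../.#.##
ply 2, V at .###./.#... | V00=-1→####./##...; V04=+1→.####/.#..#*
ply 3, H at .####/.#..# | H12=-1→.####/.####*
ply 4, V at .####/.#### | V00=+1→#####/#####*
ply 5: #####/##### is terminal -1 (H); from .#.../.#... depth 5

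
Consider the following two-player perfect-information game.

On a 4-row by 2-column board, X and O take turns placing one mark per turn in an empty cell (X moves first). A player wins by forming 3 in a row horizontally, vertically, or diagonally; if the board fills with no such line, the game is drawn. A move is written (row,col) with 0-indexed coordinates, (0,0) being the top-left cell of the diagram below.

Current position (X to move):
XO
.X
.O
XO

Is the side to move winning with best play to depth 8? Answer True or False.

p1 X@[XO/.X/.O/XO]: (1,0)[XO/XX/.O/XO]+0* (2,0)[XO/.X/XO/XO]+0
p2 O@[XO/XX/.O/XO]: (2,0)[XO/XX/OO/XO]+0*
p3 X@[XO/XX/OO/XO] terminal +0; root [XO/.X/.O/XO] d8

X winning at [XO/.X/.O/XO]: False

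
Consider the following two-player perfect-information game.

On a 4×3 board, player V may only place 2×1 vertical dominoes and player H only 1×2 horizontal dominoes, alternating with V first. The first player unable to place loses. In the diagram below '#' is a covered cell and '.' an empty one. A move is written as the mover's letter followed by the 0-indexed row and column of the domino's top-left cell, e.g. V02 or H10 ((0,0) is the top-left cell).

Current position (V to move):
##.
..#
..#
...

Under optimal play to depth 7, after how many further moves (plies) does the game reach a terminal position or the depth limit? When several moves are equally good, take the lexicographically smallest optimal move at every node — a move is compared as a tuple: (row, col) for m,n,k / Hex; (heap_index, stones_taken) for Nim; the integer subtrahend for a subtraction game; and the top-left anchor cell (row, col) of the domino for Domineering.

PV length from [##./..#/..#/...]: 3 plies

[##./..#/..#/...] V move#1: V10:+1/##./#.#/#.#/...*, V11:+1/##./.##/.##/..., V20:+1/##./..#/#.#/#.., V21:+1/##./..#/.##/.#.
[##./#.#/#.#/...] H move#2: H30:-1/##./#.#/#.#/##.*, H31:-1/##./#.#/#.#/.##
[##./#.#/#.#/##.] V move#3: V11:+1/##./###/###/##.*
[##./###/###/##.] end (terminal -1, H#4); searched ##./..#/..#/... to 7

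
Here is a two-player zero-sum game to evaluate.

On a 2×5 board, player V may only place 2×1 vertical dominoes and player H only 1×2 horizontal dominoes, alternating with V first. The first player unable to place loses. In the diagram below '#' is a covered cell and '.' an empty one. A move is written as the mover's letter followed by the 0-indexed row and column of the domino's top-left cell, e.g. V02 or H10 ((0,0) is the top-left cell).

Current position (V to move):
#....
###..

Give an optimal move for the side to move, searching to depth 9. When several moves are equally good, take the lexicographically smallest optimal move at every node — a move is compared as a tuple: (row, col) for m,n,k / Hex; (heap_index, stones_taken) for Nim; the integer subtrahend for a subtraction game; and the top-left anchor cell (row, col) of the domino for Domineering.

[#..../###..] V move#1: V03:+1/#..#./####.*, V04:-1/#...#/###.#
[#..#./####.] H move#2: H01:-1/####./####.*
[####./####.] V move#3: V04:+1/#####/#####*
[#####/#####] end (terminal -1, H#4); searched #..../###.. to 9

V's best at [#..../###..]: V03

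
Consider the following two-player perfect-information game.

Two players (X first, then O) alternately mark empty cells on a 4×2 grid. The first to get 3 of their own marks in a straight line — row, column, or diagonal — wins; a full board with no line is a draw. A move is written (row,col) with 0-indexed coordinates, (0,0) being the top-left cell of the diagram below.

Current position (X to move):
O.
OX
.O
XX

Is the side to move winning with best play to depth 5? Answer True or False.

X winning at [O./OX/.O/XX]: False

p1 X@[O./OX/.O/XX]: (0,1)[OX/OX/.O/XX]-1 (2,0)[O./OX/XO/XX]+0*
p2 O@[O./OX/XO/XX]: (0,1)[OO/OX/XO/XX]+0*
p3 X@[OO/OX/XO/XX] terminal +0; root [O./OX/.O/XX] d5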